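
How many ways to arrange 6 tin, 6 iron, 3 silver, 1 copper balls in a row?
16! / (6! × 6! × 3! × 1!) = 6726720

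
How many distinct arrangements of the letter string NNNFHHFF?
8! / (2! × 3! × 3!) = 560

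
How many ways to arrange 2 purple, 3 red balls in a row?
5! / (2! × 3!) = 10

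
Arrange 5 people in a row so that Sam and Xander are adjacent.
Treat as block: (5-1)! × 2! = 24 × 2 = 48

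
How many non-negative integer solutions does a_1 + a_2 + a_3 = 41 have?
C(41+3-1, 3-1) = C(43, 2) = 903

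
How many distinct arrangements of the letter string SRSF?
4! / (1! × 1! × 2!) = 12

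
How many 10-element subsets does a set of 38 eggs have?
C(38,10) = 38!/(10!×28!) = 472733756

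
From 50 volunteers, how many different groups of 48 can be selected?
C(50,48) = 50!/(48!×2!) = 1225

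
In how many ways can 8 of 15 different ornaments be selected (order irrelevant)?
C(15,8) = 15!/(8!×7!) = 6435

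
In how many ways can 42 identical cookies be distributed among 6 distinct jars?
C(42+6-1, 6-1) = C(47, 5) = 1533939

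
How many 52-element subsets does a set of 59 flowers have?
C(59,52) = 59!/(52!×7!) = 341149446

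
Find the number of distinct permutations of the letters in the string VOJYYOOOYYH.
11! / (1! × 1! × 1! × 4! × 4!) = 69300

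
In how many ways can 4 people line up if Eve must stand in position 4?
Fix one position: (4-1)! = 6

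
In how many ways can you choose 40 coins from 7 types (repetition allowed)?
C(40+7-1, 7-1) = C(46, 6) = 9366819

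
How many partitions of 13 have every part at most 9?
Let r_j(i) = number of partitions of i into parts ≤ j, for i = 0..13. r_1(i) = 1 for all i; r_j(i) = r_{j-1}(i) + r_j(i-j). Rows j = 2..9: ≤2: 1 1 2 2 3 3 4 4 5 5 6 6 7 7; ≤3: 1 1 2 3 4 5 7 8 10 12 14 16 19 21; ≤4: 1 1 2 3 5 6 9 11 15 18 23 27 34 39; ≤5: 1 1 2 3 5 7 10 13 18 23 30 37 47 57; ≤6: 1 1 2 3 5 7 11 14 20 26 35 44 58 71; ≤7: 1 1 2 3 5 7 11 15 21 28 38 49 65 82; ≤8: 1 1 2 3 5 7 11 15 22 29 40 52 70 89; ≤9: 1 1 2 3 5 7 11 15 22 30 41 54 73 94. r_9(13) = 94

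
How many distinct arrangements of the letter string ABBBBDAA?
8! / (4! × 1! × 3!) = 280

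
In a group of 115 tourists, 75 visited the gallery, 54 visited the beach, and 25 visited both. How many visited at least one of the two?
|A∪B| = |A| + |B| - |A∩B| = 75 + 54 - 25 = 104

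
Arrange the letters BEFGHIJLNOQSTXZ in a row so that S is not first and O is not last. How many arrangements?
By inclusion-exclusion: 15! - 2×(15-1)! + (15-2)! = 1307674368000 - 174356582400 + 6227020800 = 1139544806400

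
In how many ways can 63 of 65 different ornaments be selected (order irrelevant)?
C(65,63) = 65!/(63!×2!) = 2080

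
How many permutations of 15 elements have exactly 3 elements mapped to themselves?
Choose the 3 fixed points C(15,3) = 455, derange the rest: !12 = Σ_{j=0}^{12} (-1)^j·12!/j! = 479001600 - 479001600 + 239500800 - 79833600 + 19958400 - 3991680 + 665280 - 95040 + 11880 - 1320 + 132 - 12 + 1 = 176214841. Product = 455 × 176214841 = 80177752655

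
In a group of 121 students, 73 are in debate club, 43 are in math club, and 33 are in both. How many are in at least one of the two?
|A∪B| = |A| + |B| - |A∩B| = 73 + 43 - 33 = 83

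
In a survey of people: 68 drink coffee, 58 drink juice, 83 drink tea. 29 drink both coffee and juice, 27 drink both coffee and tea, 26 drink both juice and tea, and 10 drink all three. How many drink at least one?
|A∪B∪C| = 68+58+83-29-27-26+10 = 137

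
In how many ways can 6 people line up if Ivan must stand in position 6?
Fix one position: (6-1)! = 120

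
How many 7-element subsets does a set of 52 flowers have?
C(52,7) = 52!/(7!×45!) = 133784560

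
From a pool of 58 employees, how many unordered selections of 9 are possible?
C(58,9) = 58!/(9!×49!) = 10648873950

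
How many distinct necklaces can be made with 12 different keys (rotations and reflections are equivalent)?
(12-1)!/2 = 39916800/2 = 19958400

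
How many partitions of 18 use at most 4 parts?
By conjugation, equals partitions of 18 into parts ≤ 4. Let r_j(i) = number of partitions of i into parts ≤ j, for i = 0..18. r_1(i) = 1 for all i; r_j(i) = r_{j-1}(i) + r_j(i-j). Rows j = 2..4: ≤2: 1 1 2 2 3 3 4 4 5 5 6 6 7 7 8 8 9 9 10; ≤3: 1 1 2 3 4 5 7 8 10 12 14 16 19 21 24 27 30 33 37; ≤4: 1 1 2 3 5 6 9 11 15 18 23 27 34 39 47 54 64 72 84. r_4(18) = 84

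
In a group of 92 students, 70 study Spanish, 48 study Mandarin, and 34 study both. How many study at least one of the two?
|A∪B| = |A| + |B| - |A∩B| = 70 + 48 - 34 = 84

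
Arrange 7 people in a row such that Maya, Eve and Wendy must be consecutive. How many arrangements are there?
Treat the 3 as one block: (7-3+1)! × 3! = 120 × 6 = 720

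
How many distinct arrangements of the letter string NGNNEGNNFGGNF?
13! / (2! × 6! × 4! × 1!) = 180180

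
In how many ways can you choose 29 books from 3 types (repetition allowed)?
C(29+3-1, 3-1) = C(31, 2) = 465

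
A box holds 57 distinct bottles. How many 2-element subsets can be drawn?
C(57,2) = 57!/(2!×55!) = 1596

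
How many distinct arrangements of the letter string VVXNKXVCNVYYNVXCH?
17! / (2! × 1! × 1! × 5! × 2! × 3! × 3!) = 20583763200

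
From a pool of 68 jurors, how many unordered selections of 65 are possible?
C(68,65) = 68!/(65!×3!) = 50116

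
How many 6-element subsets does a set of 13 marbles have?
C(13,6) = 13!/(6!×7!) = 1716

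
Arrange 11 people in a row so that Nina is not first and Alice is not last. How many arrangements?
By inclusion-exclusion: 11! - 2×(11-1)! + (11-2)! = 39916800 - 7257600 + 362880 = 33022080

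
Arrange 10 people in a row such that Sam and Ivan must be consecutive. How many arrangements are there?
Treat the 2 as one block: (10-2+1)! × 2! = 362880 × 2 = 725760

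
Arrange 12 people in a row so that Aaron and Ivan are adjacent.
Treat as block: (12-1)! × 2! = 39916800 × 2 = 79833600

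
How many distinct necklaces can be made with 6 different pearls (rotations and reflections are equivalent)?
(6-1)!/2 = 120/2 = 60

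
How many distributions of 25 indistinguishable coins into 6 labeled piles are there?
C(25+6-1, 6-1) = C(30, 5) = 142506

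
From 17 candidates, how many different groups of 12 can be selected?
C(17,12) = 17!/(12!×5!) = 6188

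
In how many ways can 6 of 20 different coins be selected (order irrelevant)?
C(20,6) = 20!/(6!×14!) = 38760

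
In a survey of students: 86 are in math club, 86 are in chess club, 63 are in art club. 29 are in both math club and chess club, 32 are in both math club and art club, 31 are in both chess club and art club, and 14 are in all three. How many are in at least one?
|A∪B∪C| = 86+86+63-29-32-31+14 = 157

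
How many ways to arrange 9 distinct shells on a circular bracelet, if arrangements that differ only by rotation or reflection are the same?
(9-1)!/2 = 40320/2 = 20160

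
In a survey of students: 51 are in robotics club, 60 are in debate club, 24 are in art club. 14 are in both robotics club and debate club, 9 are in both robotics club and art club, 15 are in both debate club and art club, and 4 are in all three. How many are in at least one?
|A∪B∪C| = 51+60+24-14-9-15+4 = 101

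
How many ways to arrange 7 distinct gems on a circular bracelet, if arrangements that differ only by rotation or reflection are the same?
(7-1)!/2 = 720/2 = 360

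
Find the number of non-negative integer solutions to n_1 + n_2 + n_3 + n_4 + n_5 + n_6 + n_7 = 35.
C(35+7-1, 7-1) = C(41, 6) = 4496388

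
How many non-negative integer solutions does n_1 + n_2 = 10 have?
C(10+2-1, 2-1) = C(11, 1) = 11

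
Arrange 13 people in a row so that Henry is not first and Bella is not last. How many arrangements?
By inclusion-exclusion: 13! - 2×(13-1)! + (13-2)! = 6227020800 - 958003200 + 39916800 = 5308934400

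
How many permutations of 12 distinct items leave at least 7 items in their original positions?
Exactly j fixed points: C(12,j)·!(12-j); sum over j ≥ 7 (derangement numbers via !m = (m-1)·(!(m-1) + !(m-2)): !0..!5 = 1, 0, 1, 2, 9, 44). Σ_{j=7}^{12} C(12,j)·!(12-j) = C(12,7)·!5 + C(12,8)·!4 + C(12,9)·!3 + C(12,10)·!2 + C(12,11)·!1 + C(12,12)·!0 = 792·44 + 495·9 + 220·2 + 66·1 + 12·0 + 1·1 = 39810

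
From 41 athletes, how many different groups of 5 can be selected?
C(41,5) = 41!/(5!×36!) = 749398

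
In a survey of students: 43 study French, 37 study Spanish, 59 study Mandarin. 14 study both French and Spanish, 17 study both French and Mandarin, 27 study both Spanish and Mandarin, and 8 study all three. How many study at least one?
|A∪B∪C| = 43+37+59-14-17-27+8 = 89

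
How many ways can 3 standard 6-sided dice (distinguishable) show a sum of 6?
Coefficient of x^6 in (x + x² + ... + x^6)^3. By inclusion-exclusion on dice exceeding 6: Σ_j (-1)^j C(3,j)·C(6-1-6j, 2) = C(3,0)·C(5,2) = 1·10 = 10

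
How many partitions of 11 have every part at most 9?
Let r_j(i) = number of partitions of i into parts ≤ j, for i = 0..11. r_1(i) = 1 for all i; r_j(i) = r_{j-1}(i) + r_j(i-j). Rows j = 2..9: ≤2: 1 1 2 2 3 3 4 4 5 5 6 6; ≤3: 1 1 2 3 4 5 7 8 10 12 14 16; ≤4: 1 1 2 3 5 6 9 11 15 18 23 27; ≤5: 1 1 2 3 5 7 10 13 18 23 30 37; ≤6: 1 1 2 3 5 7 11 14 20 26 35 44; ≤7: 1 1 2 3 5 7 11 15 21 28 38 49; ≤8: 1 1 2 3 5 7 11 15 22 29 40 52; ≤9: 1 1 2 3 5 7 11 15 22 30 41 54. r_9(11) = 54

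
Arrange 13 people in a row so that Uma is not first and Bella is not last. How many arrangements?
By inclusion-exclusion: 13! - 2×(13-1)! + (13-2)! = 6227020800 - 958003200 + 39916800 = 5308934400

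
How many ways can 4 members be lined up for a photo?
4! = 24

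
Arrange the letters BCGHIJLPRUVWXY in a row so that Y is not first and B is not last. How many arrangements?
By inclusion-exclusion: 14! - 2×(14-1)! + (14-2)! = 87178291200 - 12454041600 + 479001600 = 75203251200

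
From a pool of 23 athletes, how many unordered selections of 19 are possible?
C(23,19) = 23!/(19!×4!) = 8855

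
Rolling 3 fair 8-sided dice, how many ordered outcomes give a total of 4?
Coefficient of x^4 in (x + x² + ... + x^8)^3. By inclusion-exclusion on dice exceeding 8: Σ_j (-1)^j C(3,j)·C(4-1-8j, 2) = C(3,0)·C(3,2) = 1·3 = 3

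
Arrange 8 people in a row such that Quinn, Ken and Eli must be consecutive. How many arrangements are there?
Treat the 3 as one block: (8-3+1)! × 3! = 720 × 6 = 4320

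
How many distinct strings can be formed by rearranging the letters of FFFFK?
5! / (4! × 1!) = 5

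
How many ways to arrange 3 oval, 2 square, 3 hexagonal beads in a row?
8! / (3! × 2! × 3!) = 560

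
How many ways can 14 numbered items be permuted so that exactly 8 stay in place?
Choose the 8 fixed points C(14,8) = 3003, derange the rest: !6 = Σ_{j=0}^{6} (-1)^j·6!/j! = 720 - 720 + 360 - 120 + 30 - 6 + 1 = 265. Product = 3003 × 265 = 795795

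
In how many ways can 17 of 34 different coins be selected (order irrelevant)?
C(34,17) = 34!/(17!×17!) = 2333606220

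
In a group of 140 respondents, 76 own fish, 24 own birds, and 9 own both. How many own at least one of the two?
|A∪B| = |A| + |B| - |A∩B| = 76 + 24 - 9 = 91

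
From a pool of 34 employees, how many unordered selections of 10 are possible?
C(34,10) = 34!/(10!×24!) = 131128140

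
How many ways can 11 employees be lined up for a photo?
11! = 39916800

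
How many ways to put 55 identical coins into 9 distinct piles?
C(55+9-1, 9-1) = C(63, 8) = 3872894697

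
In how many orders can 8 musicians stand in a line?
8! = 40320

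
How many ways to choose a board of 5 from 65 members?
C(65,5) = 65!/(5!×60!) = 8259888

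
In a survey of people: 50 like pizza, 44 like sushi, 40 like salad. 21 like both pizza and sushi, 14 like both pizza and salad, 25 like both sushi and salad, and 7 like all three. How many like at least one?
|A∪B∪C| = 50+44+40-21-14-25+7 = 81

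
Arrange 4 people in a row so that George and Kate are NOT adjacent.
Total - adjacent = 4! - (4-1)!×2 = 24 - 12 = 12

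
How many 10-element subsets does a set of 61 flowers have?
C(61,10) = 61!/(10!×51!) = 90177170226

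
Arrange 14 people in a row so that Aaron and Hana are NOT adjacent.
Total - adjacent = 14! - (14-1)!×2 = 87178291200 - 12454041600 = 74724249600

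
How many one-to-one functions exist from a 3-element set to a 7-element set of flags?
P(7,3) = 7!/(7-3)! = 210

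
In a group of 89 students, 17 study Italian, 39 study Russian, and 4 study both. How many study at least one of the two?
|A∪B| = |A| + |B| - |A∩B| = 17 + 39 - 4 = 52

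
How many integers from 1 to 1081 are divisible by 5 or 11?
⌊1081/5⌋ + ⌊1081/11⌋ - ⌊1081/55⌋ = 216 + 98 - 19 = 295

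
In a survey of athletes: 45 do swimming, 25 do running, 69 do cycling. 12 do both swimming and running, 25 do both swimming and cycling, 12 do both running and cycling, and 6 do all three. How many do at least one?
|A∪B∪C| = 45+25+69-12-25-12+6 = 96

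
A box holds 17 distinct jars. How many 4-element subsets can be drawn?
C(17,4) = 17!/(4!×13!) = 2380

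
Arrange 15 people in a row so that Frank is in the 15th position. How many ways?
Fix one position: (15-1)! = 87178291200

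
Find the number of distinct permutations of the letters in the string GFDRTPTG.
8! / (1! × 1! × 1! × 2! × 1! × 2!) = 10080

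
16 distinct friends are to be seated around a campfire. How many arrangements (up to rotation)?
Circular: fix one position, arrange the rest. (16-1)! = 1307674368000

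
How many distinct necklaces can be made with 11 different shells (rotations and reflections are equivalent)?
(11-1)!/2 = 3628800/2 = 1814400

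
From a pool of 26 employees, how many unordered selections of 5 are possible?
C(26,5) = 26!/(5!×21!) = 65780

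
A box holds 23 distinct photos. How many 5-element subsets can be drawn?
C(23,5) = 23!/(5!×18!) = 33649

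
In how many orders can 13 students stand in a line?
13! = 6227020800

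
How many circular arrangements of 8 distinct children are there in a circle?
Circular: fix one position, arrange the rest. (8-1)! = 5040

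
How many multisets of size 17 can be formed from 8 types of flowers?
C(17+8-1, 8-1) = C(24, 7) = 346104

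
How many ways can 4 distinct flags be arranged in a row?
4! = 24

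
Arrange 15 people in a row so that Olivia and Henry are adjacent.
Treat as block: (15-1)! × 2! = 87178291200 × 2 = 174356582400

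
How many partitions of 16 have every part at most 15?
Let r_j(i) = number of partitions of i into parts ≤ j, for i = 0..16. r_1(i) = 1 for all i; r_j(i) = r_{j-1}(i) + r_j(i-j). Rows j = 2..15: ≤2: 1 1 2 2 3 3 4 4 5 5 6 6 7 7 8 8 9; ≤3: 1 1 2 3 4 5 7 8 10 12 14 16 19 21 24 27 30; ≤4: 1 1 2 3 5 6 9 11 15 18 23 27 34 39 47 54 64; ≤5: 1 1 2 3 5 7 10 13 18 23 30 37 47 57 70 84 101; ≤6: 1 1 2 3 5 7 11 14 20 26 35 44 58 71 90 110 136; ≤7: 1 1 2 3 5 7 11 15 21 28 38 49 65 82 105 131 164; ≤8: 1 1 2 3 5 7 11 15 22 29 40 52 70 89 116 146 186; ≤9: 1 1 2 3 5 7 11 15 22 30 41 54 73 94 123 157 201; ≤10: 1 1 2 3 5 7 11 15 22 30 42 55 75 97 128 164 212; ≤11: 1 1 2 3 5 7 11 15 22 30 42 56 76 99 131 169 219; ≤12: 1 1 2 3 5 7 11 15 22 30 42 56 77 100 133 172 224; ≤13: 1 1 2 3 5 7 11 15 22 30 42 56 77 101 134 174 227; ≤14: 1 1 2 3 5 7 11 15 22 30 42 56 77 101 135 175 229; ≤15: 1 1 2 3 5 7 11 15 22 30 42 56 77 101 135 176 230. r_15(16) = 230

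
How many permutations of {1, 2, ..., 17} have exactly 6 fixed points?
Choose the 6 fixed points C(17,6) = 12376, derange the rest: !11 = Σ_{j=0}^{11} (-1)^j·11!/j! = 39916800 - 39916800 + 19958400 - 6652800 + 1663200 - 332640 + 55440 - 7920 + 990 - 110 + 11 - 1 = 14684570. Product = 12376 × 14684570 = 181736238320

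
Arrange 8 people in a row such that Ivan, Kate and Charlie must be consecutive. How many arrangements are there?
Treat the 3 as one block: (8-3+1)! × 3! = 720 × 6 = 4320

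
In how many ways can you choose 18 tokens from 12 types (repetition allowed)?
C(18+12-1, 12-1) = C(29, 11) = 34597290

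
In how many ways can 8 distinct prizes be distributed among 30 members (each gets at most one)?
P(30,8) = 30!/(30-8)! = 235989936000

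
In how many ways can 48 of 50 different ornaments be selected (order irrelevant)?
C(50,48) = 50!/(48!×2!) = 1225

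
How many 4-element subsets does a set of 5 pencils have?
C(5,4) = 5!/(4!×1!) = 5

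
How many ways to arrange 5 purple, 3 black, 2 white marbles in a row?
10! / (5! × 3! × 2!) = 2520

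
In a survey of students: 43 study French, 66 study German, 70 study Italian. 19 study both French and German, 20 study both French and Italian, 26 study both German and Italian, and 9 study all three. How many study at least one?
|A∪B∪C| = 43+66+70-19-20-26+9 = 123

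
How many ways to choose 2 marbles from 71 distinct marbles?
C(71,2) = 71!/(2!×69!) = 2485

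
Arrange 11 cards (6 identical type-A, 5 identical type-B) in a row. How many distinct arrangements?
11! / (6! × 5!) = 462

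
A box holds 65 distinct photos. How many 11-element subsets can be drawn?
C(65,11) = 65!/(11!×54!) = 895068996640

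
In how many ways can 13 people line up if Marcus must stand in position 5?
Fix one position: (13-1)! = 479001600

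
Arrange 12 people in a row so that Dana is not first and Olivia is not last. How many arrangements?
By inclusion-exclusion: 12! - 2×(12-1)! + (12-2)! = 479001600 - 79833600 + 3628800 = 402796800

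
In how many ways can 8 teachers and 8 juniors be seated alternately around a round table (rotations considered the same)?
Fix one of the teachers: (8-1)! ways for the remaining teachers, × 8! ways for the juniors = 5040 × 40320 = 203212800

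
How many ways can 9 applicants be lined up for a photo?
9! = 362880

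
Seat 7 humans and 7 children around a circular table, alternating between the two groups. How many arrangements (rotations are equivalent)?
Fix one of the humans: (7-1)! ways for the remaining humans, × 7! ways for the children = 720 × 5040 = 3628800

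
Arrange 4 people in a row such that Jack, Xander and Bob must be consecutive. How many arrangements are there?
Treat the 3 as one block: (4-3+1)! × 3! = 2 × 6 = 12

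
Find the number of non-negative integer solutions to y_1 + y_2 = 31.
C(31+2-1, 2-1) = C(32, 1) = 32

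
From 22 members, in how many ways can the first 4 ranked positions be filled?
P(22,4) = 22!/(22-4)! = 175560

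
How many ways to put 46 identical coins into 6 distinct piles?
C(46+6-1, 6-1) = C(51, 5) = 2349060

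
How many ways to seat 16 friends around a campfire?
Circular: fix one position, arrange the rest. (16-1)! = 1307674368000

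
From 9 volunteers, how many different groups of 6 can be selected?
C(9,6) = 9!/(6!×3!) = 84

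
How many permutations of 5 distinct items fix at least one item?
Complement of the derangements. !5 = Σ_{j=0}^{5} (-1)^j·5!/j! = 120 - 120 + 60 - 20 + 5 - 1 = 44. 5! - !5 = 120 - 44 = 76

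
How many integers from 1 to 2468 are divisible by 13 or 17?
⌊2468/13⌋ + ⌊2468/17⌋ - ⌊2468/221⌋ = 189 + 145 - 11 = 323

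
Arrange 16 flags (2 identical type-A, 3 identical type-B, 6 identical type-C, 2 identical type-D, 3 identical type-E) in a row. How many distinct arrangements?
16! / (2! × 3! × 6! × 2! × 3!) = 201801600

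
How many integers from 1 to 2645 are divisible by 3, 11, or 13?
⌊2645/3⌋+⌊2645/11⌋+⌊2645/13⌋ - ⌊2645/33⌋-⌊2645/39⌋-⌊2645/143⌋ + ⌊2645/429⌋ = 881+240+203 - 80-67-18 + 6 = 1165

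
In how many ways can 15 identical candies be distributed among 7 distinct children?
C(15+7-1, 7-1) = C(21, 6) = 54264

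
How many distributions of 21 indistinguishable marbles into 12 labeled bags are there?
C(21+12-1, 12-1) = C(32, 11) = 129024480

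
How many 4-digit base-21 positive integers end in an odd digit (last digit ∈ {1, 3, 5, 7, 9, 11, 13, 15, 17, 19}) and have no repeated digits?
Last∈{1,3,5,7,9,11,13,15,17,19}. Last=0: 0. Last nonzero: 10×19×P(19,2) = 64980. Total = 64980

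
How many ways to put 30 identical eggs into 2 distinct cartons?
C(30+2-1, 2-1) = C(31, 1) = 31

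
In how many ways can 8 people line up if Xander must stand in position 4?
Fix one position: (8-1)! = 5040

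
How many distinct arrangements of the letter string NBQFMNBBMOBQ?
12! / (2! × 2! × 4! × 2! × 1! × 1!) = 2494800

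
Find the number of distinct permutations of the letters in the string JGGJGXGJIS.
10! / (1! × 4! × 1! × 3! × 1!) = 25200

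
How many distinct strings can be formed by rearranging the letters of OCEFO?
5! / (1! × 2! × 1! × 1!) = 60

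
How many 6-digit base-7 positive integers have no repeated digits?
First digit: 6 choices (nonzero). Then descending: 6 × 6 × 5 × 4 × 3 × 2 = 4320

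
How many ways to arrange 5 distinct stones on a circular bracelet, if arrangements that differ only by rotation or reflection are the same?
(5-1)!/2 = 24/2 = 12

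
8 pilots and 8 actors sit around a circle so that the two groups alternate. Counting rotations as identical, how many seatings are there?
Fix one of the pilots: (8-1)! ways for the remaining pilots, × 8! ways for the actors = 5040 × 40320 = 203212800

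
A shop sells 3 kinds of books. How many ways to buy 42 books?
C(42+3-1, 3-1) = C(44, 2) = 946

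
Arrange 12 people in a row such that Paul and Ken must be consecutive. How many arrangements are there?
Treat the 2 as one block: (12-2+1)! × 2! = 39916800 × 2 = 79833600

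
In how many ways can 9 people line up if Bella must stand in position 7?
Fix one position: (9-1)! = 40320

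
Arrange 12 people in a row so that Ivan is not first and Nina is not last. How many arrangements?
By inclusion-exclusion: 12! - 2×(12-1)! + (12-2)! = 479001600 - 79833600 + 3628800 = 402796800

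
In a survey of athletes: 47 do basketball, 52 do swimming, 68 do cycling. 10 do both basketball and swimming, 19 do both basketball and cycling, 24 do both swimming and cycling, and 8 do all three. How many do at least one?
|A∪B∪C| = 47+52+68-10-19-24+8 = 122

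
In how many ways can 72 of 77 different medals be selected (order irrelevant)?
C(77,72) = 77!/(72!×5!) = 19757815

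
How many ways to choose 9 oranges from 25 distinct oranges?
C(25,9) = 25!/(9!×16!) = 2042975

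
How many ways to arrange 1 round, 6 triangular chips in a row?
7! / (1! × 6!) = 7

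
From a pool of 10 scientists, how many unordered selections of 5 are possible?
C(10,5) = 10!/(5!×5!) = 252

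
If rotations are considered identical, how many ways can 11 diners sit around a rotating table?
Circular: fix one position, arrange the rest. (11-1)! = 3628800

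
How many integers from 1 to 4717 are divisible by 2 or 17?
⌊4717/2⌋ + ⌊4717/17⌋ - ⌊4717/34⌋ = 2358 + 277 - 138 = 2497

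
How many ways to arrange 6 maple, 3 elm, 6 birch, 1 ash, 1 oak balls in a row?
17! / (6! × 3! × 6! × 1! × 1!) = 114354240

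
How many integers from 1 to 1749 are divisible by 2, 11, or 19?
⌊1749/2⌋+⌊1749/11⌋+⌊1749/19⌋ - ⌊1749/22⌋-⌊1749/38⌋-⌊1749/209⌋ + ⌊1749/418⌋ = 874+159+92 - 79-46-8 + 4 = 996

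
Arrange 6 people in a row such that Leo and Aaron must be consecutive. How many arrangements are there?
Treat the 2 as one block: (6-2+1)! × 2! = 120 × 2 = 240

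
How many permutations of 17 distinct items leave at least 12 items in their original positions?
Exactly j fixed points: C(17,j)·!(17-j); sum over j ≥ 12 (derangement numbers via !m = (m-1)·(!(m-1) + !(m-2)): !0..!5 = 1, 0, 1, 2, 9, 44). Σ_{j=12}^{17} C(17,j)·!(17-j) = C(17,12)·!5 + C(17,13)·!4 + C(17,14)·!3 + C(17,15)·!2 + C(17,16)·!1 + C(17,17)·!0 = 6188·44 + 2380·9 + 680·2 + 136·1 + 17·0 + 1·1 = 295189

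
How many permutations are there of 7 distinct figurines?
7! = 5040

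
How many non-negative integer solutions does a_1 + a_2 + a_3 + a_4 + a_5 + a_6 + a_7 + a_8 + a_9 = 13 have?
C(13+9-1, 9-1) = C(21, 8) = 203490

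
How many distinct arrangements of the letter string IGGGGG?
6! / (5! × 1!) = 6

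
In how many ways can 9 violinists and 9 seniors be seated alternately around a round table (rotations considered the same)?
Fix one of the violinists: (9-1)! ways for the remaining violinists, × 9! ways for the seniors = 40320 × 362880 = 14631321600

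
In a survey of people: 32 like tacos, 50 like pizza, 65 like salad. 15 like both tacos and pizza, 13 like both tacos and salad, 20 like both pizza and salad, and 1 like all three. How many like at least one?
|A∪B∪C| = 32+50+65-15-13-20+1 = 100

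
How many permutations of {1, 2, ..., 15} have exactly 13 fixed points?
Choose the 13 fixed points C(15,13) = 105, derange the rest: !2 = Σ_{j=0}^{2} (-1)^j·2!/j! = 2 - 2 + 1 = 1. Product = 105 × 1 = 105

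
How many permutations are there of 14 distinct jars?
14! = 87178291200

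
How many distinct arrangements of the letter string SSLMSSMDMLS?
11! / (3! × 2! × 5! × 1!) = 27720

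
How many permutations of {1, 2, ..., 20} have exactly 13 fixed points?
Choose the 13 fixed points C(20,13) = 77520, derange the rest: !7 = Σ_{j=0}^{7} (-1)^j·7!/j! = 5040 - 5040 + 2520 - 840 + 210 - 42 + 7 - 1 = 1854. Product = 77520 × 1854 = 143722080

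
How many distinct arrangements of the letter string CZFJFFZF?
8! / (4! × 1! × 1! × 2!) = 840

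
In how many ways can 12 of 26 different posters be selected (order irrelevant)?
C(26,12) = 26!/(12!×14!) = 9657700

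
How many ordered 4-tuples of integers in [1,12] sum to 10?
Coefficient of x^10 in (x + x² + ... + x^12)^4. By inclusion-exclusion on dice exceeding 12: Σ_j (-1)^j C(4,j)·C(10-1-12j, 3) = C(4,0)·C(9,3) = 1·84 = 84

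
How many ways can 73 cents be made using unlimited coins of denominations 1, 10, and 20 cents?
Coefficient of x^73 in 1/(1-x^1) · 1/(1-x^10) · 1/(1-x^20). Case on j = number of 20-cent coins (j = 0..3); remainder r = 73 - 20j is made from {1,10} in ⌊r/10⌋+1 ways. r = 73, 53, 33, 13 → 8 + 6 + 4 + 2 = 20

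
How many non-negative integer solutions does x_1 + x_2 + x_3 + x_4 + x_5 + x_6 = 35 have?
C(35+6-1, 6-1) = C(40, 5) = 658008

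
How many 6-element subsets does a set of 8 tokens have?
C(8,6) = 8!/(6!×2!) = 28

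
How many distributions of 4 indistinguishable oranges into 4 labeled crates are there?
C(4+4-1, 4-1) = C(7, 3) = 35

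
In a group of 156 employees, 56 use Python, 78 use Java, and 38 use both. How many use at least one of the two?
|A∪B| = |A| + |B| - |A∩B| = 56 + 78 - 38 = 96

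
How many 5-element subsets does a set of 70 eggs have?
C(70,5) = 70!/(5!×65!) = 12103014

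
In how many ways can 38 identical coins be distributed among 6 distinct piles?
C(38+6-1, 6-1) = C(43, 5) = 962598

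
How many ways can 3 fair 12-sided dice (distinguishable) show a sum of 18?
Coefficient of x^18 in (x + x² + ... + x^12)^3. By inclusion-exclusion on dice exceeding 12: Σ_j (-1)^j C(3,j)·C(18-1-12j, 2) = C(3,0)·C(17,2) - C(3,1)·C(5,2) = 1·136 - 3·10 = 106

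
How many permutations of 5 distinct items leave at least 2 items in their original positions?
Exactly j fixed points: C(5,j)·!(5-j); sum over j ≥ 2 (derangement numbers via !m = (m-1)·(!(m-1) + !(m-2)): !0..!3 = 1, 0, 1, 2). Σ_{j=2}^{5} C(5,j)·!(5-j) = C(5,2)·!3 + C(5,3)·!2 + C(5,4)·!1 + C(5,5)·!0 = 10·2 + 10·1 + 5·0 + 1·1 = 31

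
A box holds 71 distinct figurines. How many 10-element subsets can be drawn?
C(71,10) = 71!/(10!×61!) = 461738052776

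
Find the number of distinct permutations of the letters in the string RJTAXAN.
7! / (1! × 1! × 1! × 2! × 1! × 1!) = 2520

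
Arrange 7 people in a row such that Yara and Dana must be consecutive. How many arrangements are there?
Treat the 2 as one block: (7-2+1)! × 2! = 720 × 2 = 1440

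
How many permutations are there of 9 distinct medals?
9! = 362880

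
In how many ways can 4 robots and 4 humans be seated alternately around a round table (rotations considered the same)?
Fix one of the robots: (4-1)! ways for the remaining robots, × 4! ways for the humans = 6 × 24 = 144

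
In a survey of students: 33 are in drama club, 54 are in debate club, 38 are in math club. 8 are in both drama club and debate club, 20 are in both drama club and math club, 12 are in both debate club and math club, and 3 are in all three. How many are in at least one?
|A∪B∪C| = 33+54+38-8-20-12+3 = 88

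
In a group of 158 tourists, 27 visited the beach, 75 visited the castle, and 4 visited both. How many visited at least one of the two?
|A∪B| = |A| + |B| - |A∩B| = 27 + 75 - 4 = 98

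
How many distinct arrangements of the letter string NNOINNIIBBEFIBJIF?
17! / (1! × 1! × 5! × 2! × 1! × 4! × 3!) = 10291881600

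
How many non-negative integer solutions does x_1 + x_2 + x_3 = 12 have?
C(12+3-1, 3-1) = C(14, 2) = 91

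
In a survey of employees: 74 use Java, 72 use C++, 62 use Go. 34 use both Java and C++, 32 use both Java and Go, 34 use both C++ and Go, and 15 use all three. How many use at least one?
|A∪B∪C| = 74+72+62-34-32-34+15 = 123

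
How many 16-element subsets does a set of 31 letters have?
C(31,16) = 31!/(16!×15!) = 300540195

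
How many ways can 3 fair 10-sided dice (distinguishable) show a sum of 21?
Coefficient of x^21 in (x + x² + ... + x^10)^3. By inclusion-exclusion on dice exceeding 10: Σ_j (-1)^j C(3,j)·C(21-1-10j, 2) = C(3,0)·C(20,2) - C(3,1)·C(10,2) = 1·190 - 3·45 = 55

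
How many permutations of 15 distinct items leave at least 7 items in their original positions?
Exactly j fixed points: C(15,j)·!(15-j); sum over j ≥ 7 (derangement numbers via !m = (m-1)·(!(m-1) + !(m-2)): !0..!8 = 1, 0, 1, 2, 9, 44, 265, 1854, 14833). Σ_{j=7}^{15} C(15,j)·!(15-j) = C(15,7)·!8 + C(15,8)·!7 + C(15,9)·!6 + C(15,10)·!5 + C(15,11)·!4 + C(15,12)·!3 + C(15,13)·!2 + C(15,14)·!1 + C(15,15)·!0 = 6435·14833 + 6435·1854 + 5005·265 + 3003·44 + 1365·9 + 455·2 + 105·1 + 15·0 + 1·1 = 108852603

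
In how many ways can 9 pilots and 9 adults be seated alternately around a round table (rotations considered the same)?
Fix one of the pilots: (9-1)! ways for the remaining pilots, × 9! ways for the adults = 40320 × 362880 = 14631321600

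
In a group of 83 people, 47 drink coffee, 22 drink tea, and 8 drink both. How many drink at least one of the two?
|A∪B| = |A| + |B| - |A∩B| = 47 + 22 - 8 = 61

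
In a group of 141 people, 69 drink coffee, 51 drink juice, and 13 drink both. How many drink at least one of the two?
|A∪B| = |A| + |B| - |A∩B| = 69 + 51 - 13 = 107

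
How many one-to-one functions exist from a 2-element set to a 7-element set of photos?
P(7,2) = 7!/(7-2)! = 42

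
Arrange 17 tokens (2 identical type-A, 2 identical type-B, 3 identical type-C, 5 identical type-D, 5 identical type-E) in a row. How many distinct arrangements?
17! / (2! × 2! × 3! × 5! × 5!) = 1029188160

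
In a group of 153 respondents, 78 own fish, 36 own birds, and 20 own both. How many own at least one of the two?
|A∪B| = |A| + |B| - |A∩B| = 78 + 36 - 20 = 94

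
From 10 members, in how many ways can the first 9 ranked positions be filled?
P(10,9) = 10!/(10-9)! = 3628800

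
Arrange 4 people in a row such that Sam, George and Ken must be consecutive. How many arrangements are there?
Treat the 3 as one block: (4-3+1)! × 3! = 2 × 6 = 12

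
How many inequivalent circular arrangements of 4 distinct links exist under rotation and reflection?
(4-1)!/2 = 6/2 = 3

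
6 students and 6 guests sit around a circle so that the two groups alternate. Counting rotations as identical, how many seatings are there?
Fix one of the students: (6-1)! ways for the remaining students, × 6! ways for the guests = 120 × 720 = 86400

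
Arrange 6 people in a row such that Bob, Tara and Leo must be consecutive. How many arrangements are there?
Treat the 3 as one block: (6-3+1)! × 3! = 24 × 6 = 144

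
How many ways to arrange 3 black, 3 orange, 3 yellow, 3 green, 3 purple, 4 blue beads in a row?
19! / (3! × 3! × 3! × 3! × 3! × 4!) = 651819168000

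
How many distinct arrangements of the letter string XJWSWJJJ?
8! / (4! × 2! × 1! × 1!) = 840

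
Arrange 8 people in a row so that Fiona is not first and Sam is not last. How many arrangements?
By inclusion-exclusion: 8! - 2×(8-1)! + (8-2)! = 40320 - 10080 + 720 = 30960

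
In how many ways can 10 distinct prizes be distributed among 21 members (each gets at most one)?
P(21,10) = 21!/(21-10)! = 1279935820800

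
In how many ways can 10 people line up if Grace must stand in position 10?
Fix one position: (10-1)! = 362880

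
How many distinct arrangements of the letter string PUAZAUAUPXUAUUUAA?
17! / (1! × 1! × 7! × 6! × 2!) = 49008960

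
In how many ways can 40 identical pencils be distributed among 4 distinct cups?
C(40+4-1, 4-1) = C(43, 3) = 12341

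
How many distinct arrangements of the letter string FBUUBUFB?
8! / (3! × 2! × 3!) = 560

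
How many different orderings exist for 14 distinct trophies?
14! = 87178291200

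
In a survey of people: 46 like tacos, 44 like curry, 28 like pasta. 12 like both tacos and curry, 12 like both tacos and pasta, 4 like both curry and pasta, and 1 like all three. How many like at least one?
|A∪B∪C| = 46+44+28-12-12-4+1 = 91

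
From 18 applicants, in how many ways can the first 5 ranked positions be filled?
P(18,5) = 18!/(18-5)! = 1028160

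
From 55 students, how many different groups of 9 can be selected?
C(55,9) = 55!/(9!×46!) = 6358402050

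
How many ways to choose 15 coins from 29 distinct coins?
C(29,15) = 29!/(15!×14!) = 77558760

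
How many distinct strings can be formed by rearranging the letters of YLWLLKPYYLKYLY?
14! / (5! × 2! × 1! × 5! × 1!) = 3027024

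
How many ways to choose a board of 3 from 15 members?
C(15,3) = 15!/(3!×12!) = 455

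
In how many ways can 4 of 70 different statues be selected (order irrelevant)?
C(70,4) = 70!/(4!×66!) = 916895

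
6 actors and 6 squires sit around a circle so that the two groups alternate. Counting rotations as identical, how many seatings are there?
Fix one of the actors: (6-1)! ways for the remaining actors, × 6! ways for the squires = 120 × 720 = 86400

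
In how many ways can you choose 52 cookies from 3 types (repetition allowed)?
C(52+3-1, 3-1) = C(54, 2) = 1431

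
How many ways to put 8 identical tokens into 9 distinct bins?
C(8+9-1, 9-1) = C(16, 8) = 12870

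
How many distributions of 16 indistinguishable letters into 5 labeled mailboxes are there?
C(16+5-1, 5-1) = C(20, 4) = 4845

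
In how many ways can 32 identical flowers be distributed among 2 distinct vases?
C(32+2-1, 2-1) = C(33, 1) = 33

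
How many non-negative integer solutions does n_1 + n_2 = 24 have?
C(24+2-1, 2-1) = C(25, 1) = 25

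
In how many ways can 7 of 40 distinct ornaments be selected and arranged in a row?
P(40,7) = 40!/(40-7)! = 93963542400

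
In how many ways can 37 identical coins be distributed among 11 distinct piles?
C(37+11-1, 11-1) = C(47, 10) = 5178066751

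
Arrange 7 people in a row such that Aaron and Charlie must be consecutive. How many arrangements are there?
Treat the 2 as one block: (7-2+1)! × 2! = 720 × 2 = 1440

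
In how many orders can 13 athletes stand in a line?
13! = 6227020800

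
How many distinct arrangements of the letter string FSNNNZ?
6! / (1! × 3! × 1! × 1!) = 120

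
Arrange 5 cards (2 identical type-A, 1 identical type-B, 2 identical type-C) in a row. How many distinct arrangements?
5! / (2! × 1! × 2!) = 30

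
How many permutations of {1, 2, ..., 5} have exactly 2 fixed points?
Choose the 2 fixed points C(5,2) = 10, derange the rest: !3 = Σ_{j=0}^{3} (-1)^j·3!/j! = 6 - 6 + 3 - 1 = 2. Product = 10 × 2 = 20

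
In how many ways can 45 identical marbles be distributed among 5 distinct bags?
C(45+5-1, 5-1) = C(49, 4) = 211876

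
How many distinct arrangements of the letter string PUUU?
4! / (1! × 3!) = 4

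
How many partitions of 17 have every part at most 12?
Let r_j(i) = number of partitions of i into parts ≤ j, for i = 0..17. r_1(i) = 1 for all i; r_j(i) = r_{j-1}(i) + r_j(i-j). Rows j = 2..12: ≤2: 1 1 2 2 3 3 4 4 5 5 6 6 7 7 8 8 9 9; ≤3: 1 1 2 3 4 5 7 8 10 12 14 16 19 21 24 27 30 33; ≤4: 1 1 2 3 5 6 9 11 15 18 23 27 34 39 47 54 64 72; ≤5: 1 1 2 3 5 7 10 13 18 23 30 37 47 57 70 84 101 119; ≤6: 1 1 2 3 5 7 11 14 20 26 35 44 58 71 90 110 136 163; ≤7: 1 1 2 3 5 7 11 15 21 28 38 49 65 82 105 131 164 201; ≤8: 1 1 2 3 5 7 11 15 22 29 40 52 70 89 116 146 186 230; ≤9: 1 1 2 3 5 7 11 15 22 30 41 54 73 94 123 157 201 252; ≤10: 1 1 2 3 5 7 11 15 22 30 42 55 75 97 128 164 212 267; ≤11: 1 1 2 3 5 7 11 15 22 30 42 56 76 99 131 169 219 278; ≤12: 1 1 2 3 5 7 11 15 22 30 42 56 77 100 133 172 224 285. r_12(17) = 285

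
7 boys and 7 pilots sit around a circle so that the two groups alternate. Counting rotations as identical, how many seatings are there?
Fix one of the boys: (7-1)! ways for the remaining boys, × 7! ways for the pilots = 720 × 5040 = 3628800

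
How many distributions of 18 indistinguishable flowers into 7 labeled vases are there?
C(18+7-1, 7-1) = C(24, 6) = 134596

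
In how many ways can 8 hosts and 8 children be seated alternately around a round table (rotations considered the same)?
Fix one of the hosts: (8-1)! ways for the remaining hosts, × 8! ways for the children = 5040 × 40320 = 203212800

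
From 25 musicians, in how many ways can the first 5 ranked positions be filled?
P(25,5) = 25!/(25-5)! = 6375600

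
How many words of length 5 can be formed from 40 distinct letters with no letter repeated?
P(40,5) = 40!/(40-5)! = 78960960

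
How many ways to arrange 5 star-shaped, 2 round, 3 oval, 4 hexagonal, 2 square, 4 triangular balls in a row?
20! / (5! × 2! × 3! × 4! × 2! × 4!) = 1466593128000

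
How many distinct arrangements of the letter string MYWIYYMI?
8! / (1! × 2! × 3! × 2!) = 1680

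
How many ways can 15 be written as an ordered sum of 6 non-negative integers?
C(15+6-1, 6-1) = C(20, 5) = 15504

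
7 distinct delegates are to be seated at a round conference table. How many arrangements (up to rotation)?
Circular: fix one position, arrange the rest. (7-1)! = 720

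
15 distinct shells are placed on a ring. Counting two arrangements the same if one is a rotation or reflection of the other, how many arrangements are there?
(15-1)!/2 = 87178291200/2 = 43589145600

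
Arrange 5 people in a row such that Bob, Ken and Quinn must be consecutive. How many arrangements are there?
Treat the 3 as one block: (5-3+1)! × 3! = 6 × 6 = 36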